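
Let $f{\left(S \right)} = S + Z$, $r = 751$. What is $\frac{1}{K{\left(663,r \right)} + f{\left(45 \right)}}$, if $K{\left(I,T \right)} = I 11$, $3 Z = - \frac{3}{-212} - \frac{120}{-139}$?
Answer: $\frac{29468}{216244803} \approx 0.00013627$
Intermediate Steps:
$Z = \frac{8619}{29468}$ ($Z = \frac{- \frac{3}{-212} - \frac{120}{-139}}{3} = \frac{\left(-3\right) \left(- \frac{1}{212}\right) - - \frac{120}{139}}{3} = \frac{\frac{3}{212} + \frac{120}{139}}{3} = \frac{1}{3} \cdot \frac{25857}{29468} = \frac{8619}{29468} \approx 0.29249$)
$f{\left(S \right)} = \frac{8619}{29468} + S$ ($f{\left(S \right)} = S + \frac{8619}{29468} = \frac{8619}{29468} + S$)
$K{\left(I,T \right)} = 11 I$
$\frac{1}{K{\left(663,r \right)} + f{\left(45 \right)}} = \frac{1}{11 \cdot 663 + \left(\frac{8619}{29468} + 45\right)} = \frac{1}{7293 + \frac{1334679}{29468}} = \frac{1}{\frac{216244803}{29468}} = \frac{29468}{216244803}$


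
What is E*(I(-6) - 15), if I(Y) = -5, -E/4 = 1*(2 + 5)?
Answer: 560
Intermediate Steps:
E = -28 (E = -4*(2 + 5) = -4*7 = -28)
E*(I(-6) - 15) = -28*(-5 - 15) = -28*(-20) = 560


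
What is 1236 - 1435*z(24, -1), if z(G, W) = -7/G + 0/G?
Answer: 39709/24 ≈ 1654.5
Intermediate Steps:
z(G, W) = -7/G (z(G, W) = -7/G + 0 = -7/G)
1236 - 1435*z(24, -1) = 1236 - (-10045)/24 = 1236 - 1435*(-7/24) = 1236 + 10045/24 = 39709/24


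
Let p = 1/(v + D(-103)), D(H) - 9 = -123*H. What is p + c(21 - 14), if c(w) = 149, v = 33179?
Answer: 6832694/45857 ≈ 149.00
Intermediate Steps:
D(H) = 9 - 123*H
p = 1/45857 (p = 1/(33179 + (9 - 123*(-103))) = 1/(33179 + (9 + 12669)) = 1/(33179 + 12678) = 1/45857 ≈ 2.1807e-5)
p + c(21 - 14) = 1/45857 + 149 = 6832694/45857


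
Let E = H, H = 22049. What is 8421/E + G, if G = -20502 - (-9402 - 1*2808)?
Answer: -182821887/22049 ≈ -8291.6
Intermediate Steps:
E = 22049
G = -8292 (G = -20502 - (-9402 - 2808) = -20502 - 1*(-12210) = -20502 + 12210 = -8292)
8421/E + G = 8421/22049 - 8292 = -182821887/22049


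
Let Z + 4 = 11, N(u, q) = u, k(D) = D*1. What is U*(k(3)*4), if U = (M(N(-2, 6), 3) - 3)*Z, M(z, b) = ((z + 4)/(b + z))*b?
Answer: 252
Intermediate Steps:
k(D) = D
M(z, b) = b*(4 + z)/(b + z) (M(z, b) = ((4 + z)/(b + z))*b = b*(4 + z)/(b + z))
Z = 7 (Z = -4 + 11 = 7)
U = 21 (U = (3*(4 - 2)/(3 - 2) - 3)*7 = (3*2/1 - 3)*7 = (3*1*2 - 3)*7 = (6 - 3)*7 = 3*7 = 21)
U*(k(3)*4) = 21*(3*4) = 21*12 = 252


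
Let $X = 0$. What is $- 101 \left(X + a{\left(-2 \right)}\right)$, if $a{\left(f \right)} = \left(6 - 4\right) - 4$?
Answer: $202$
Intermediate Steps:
$a{\left(f \right)} = -2$ ($a{\left(f \right)} = 2 - 4 = -2$)
$- 101 \left(X + a{\left(-2 \right)}\right) = - 101 \left(0 - 2\right) = \left(-101\right) \left(-2\right) = 202$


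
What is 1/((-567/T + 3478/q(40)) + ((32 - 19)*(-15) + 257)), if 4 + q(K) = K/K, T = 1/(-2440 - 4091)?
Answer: 3/11105939 ≈ 2.7013e-7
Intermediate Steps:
T = -1/6531 (T = 1/(-6531) = -1/6531 ≈ -0.00015312)
q(K) = -3 (q(K) = -4 + K/K = -4 + 1 = -3)
1/((-567/T + 3478/q(40)) + ((32 - 19)*(-15) + 257)) = 1/((-567/(-1/6531) + 3478/(-3)) + ((32 - 19)*(-15) + 257)) = 1/((-567*(-6531) + 3478*(-⅓)) + (13*(-15) + 257)) = 1/((3703077 - 3478/3) + (-195 + 257)) = 1/(11105753/3 + 62) = 1/(11105939/3) = 3/11105939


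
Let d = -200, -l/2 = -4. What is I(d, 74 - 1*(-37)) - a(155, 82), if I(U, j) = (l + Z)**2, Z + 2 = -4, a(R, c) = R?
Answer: -151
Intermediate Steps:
l = 8 (l = -2*(-4) = 8)
Z = -6 (Z = -2 - 4 = -6)
I(U, j) = 4 (I(U, j) = (8 - 6)**2 = 2**2 = 4)
I(d, 74 - 1*(-37)) - a(155, 82) = 4 - 1*155 = 4 - 155 = -151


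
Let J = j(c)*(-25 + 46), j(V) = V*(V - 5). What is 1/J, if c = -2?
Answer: 1/294 ≈ 0.0034014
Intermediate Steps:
j(V) = V*(-5 + V)
J = 294 (J = (-2*(-5 - 2))*(-25 + 46) = -2*(-7)*21 = 14*21 = 294)
1/J = 1/294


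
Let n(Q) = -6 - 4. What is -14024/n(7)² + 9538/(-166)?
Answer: -410223/2075 ≈ -197.70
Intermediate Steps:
n(Q) = -10
-14024/n(7)² + 9538/(-166) = -14024/((-10)²) + 9538/(-166) = -14024/100 + 9538*(-1/166) = -14024*1/100 - 4769/83 = -3506/25 - 4769/83 = -410223/2075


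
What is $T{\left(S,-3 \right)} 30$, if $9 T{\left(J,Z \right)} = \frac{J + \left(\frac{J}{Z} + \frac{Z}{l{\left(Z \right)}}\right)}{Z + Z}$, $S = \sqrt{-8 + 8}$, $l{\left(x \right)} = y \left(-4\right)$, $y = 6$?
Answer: $- \frac{5}{72} \approx -0.069444$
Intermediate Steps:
$l{\left(x \right)} = -24$ ($l{\left(x \right)} = 6 \left(-4\right) = -24$)
$S = 0$ ($S = \sqrt{0} = 0$)
$T{\left(J,Z \right)} = \frac{J - \frac{Z}{24} + \frac{J}{Z}}{18 Z}$ ($T{\left(J,Z \right)} = \frac{\left(J + \left(\frac{J}{Z} + \frac{Z}{-24}\right)\right) \frac{1}{Z + Z}}{9} = \frac{\left(J + \left(\frac{J}{Z} + Z \left(- \frac{1}{24}\right)\right)\right) \frac{1}{2 Z}}{9} = \frac{\left(J + \left(\frac{J}{Z} - \frac{Z}{24}\right)\right) \frac{1}{2 Z}}{9} = \frac{\left(J + \left(- \frac{Z}{24} + \frac{J}{Z}\right)\right) \frac{1}{2 Z}}{9} = \frac{\left(J - \frac{Z}{24} + \frac{J}{Z}\right) \frac{1}{2 Z}}{9} = \frac{\frac{1}{2} \frac{1}{Z} \left(J - \frac{Z}{24} + \frac{J}{Z}\right)}{9} = \frac{J - \frac{Z}{24} + \frac{J}{Z}}{18 Z}$)
$T{\left(S,-3 \right)} 30 = \left(- \frac{1}{432} + \frac{1}{18} \cdot 0 \frac{1}{-3} + \frac{1}{18} \cdot 0 \cdot \frac{1}{9}\right) 30 = \left(- \frac{1}{432} + \frac{1}{18} \cdot 0 \left(- \frac{1}{3}\right) + \frac{1}{18} \cdot 0 \cdot \frac{1}{9}\right) 30 = \left(- \frac{1}{432} + 0 + 0\right) 30 = \left(- \frac{1}{432}\right) 30 = - \frac{5}{72}$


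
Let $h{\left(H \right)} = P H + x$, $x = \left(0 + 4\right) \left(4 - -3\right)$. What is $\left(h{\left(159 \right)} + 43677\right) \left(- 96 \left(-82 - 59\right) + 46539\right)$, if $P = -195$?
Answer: $762952500$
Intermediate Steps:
$x = 28$ ($x = 4 \left(4 + 3\right) = 4 \cdot 7 = 28$)
$h{\left(H \right)} = 28 - 195 H$ ($h{\left(H \right)} = - 195 H + 28 = 28 - 195 H$)
$\left(h{\left(159 \right)} + 43677\right) \left(- 96 \left(-82 - 59\right) + 46539\right) = \left(\left(28 - 31005\right) + 43677\right) \left(- 96 \left(-82 - 59\right) + 46539\right) = \left(\left(28 - 31005\right) + 43677\right) \left(\left(-96\right) \left(-141\right) + 46539\right) = \left(-30977 + 43677\right) \left(13536 + 46539\right) = 12700 \cdot 60075 = 762952500$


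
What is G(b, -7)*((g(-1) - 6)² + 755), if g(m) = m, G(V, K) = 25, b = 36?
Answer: 20100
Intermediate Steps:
G(b, -7)*((g(-1) - 6)² + 755) = 25*((-1 - 6)² + 755) = 25*((-7)² + 755) = 25*(49 + 755) = 25*804 = 20100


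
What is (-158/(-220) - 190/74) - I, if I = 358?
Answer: -1464587/4070 ≈ -359.85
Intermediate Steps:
(-158/(-220) - 190/74) - I = (-158/(-220) - 190/74) - 1*358 = (-158*(-1/220) - 190*1/74) - 358 = (79/110 - 95/37) - 358 = -7527/4070 - 358 = -1464587/4070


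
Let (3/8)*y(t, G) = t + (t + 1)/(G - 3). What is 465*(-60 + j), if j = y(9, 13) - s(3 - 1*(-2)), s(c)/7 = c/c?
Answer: -18755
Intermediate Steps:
s(c) = 7 (s(c) = 7*(c/c) = 7*1 = 7)
y(t, G) = 8*t/3 + 8*(1 + t)/(3*(-3 + G)) (y(t, G) = 8*(t + (t + 1)/(G - 3))/3 = 8*(t + (1 + t)/(-3 + G))/3 = 8*t/3 + 8*(1 + t)/(3*(-3 + G)))
j = 59/3 (j = 8*(1 - 2*9 + 13*9)/(3*(-3 + 13)) - 1*7 = (8/3)*(1 - 18 + 117)/10 - 7 = (8/3)*(⅒)*100 - 7 = 80/3 - 7 = 59/3 ≈ 19.667)
465*(-60 + j) = 465*(-60 + 59/3) = 465*(-121/3) = -18755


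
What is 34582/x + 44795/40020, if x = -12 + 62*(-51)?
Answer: -1799699/184092 ≈ -9.7761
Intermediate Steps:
x = -3174 (x = -12 - 3162 = -3174)
34582/x + 44795/40020 = 34582/(-3174) + 44795/40020 = 34582*(-1/3174) + 44795*(1/40020) = -17291/1587 + 8959/8004 = -1799699/184092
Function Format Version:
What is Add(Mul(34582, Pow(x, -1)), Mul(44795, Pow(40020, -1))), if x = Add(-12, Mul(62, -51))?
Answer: Rational(-1799699, 184092) ≈ -9.7761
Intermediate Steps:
x = -3174 (x = Add(-12, -3162) = -3174)
Add(Mul(34582, Pow(x, -1)), Mul(44795, Pow(40020, -1))) = Add(Mul(34582, Pow(-3174, -1)), Mul(44795, Pow(40020, -1))) = Add(Mul(34582, Rational(-1, 3174)), Mul(44795, Rational(1, 40020))) = Add(Rational(-17291, 1587), Rational(8959, 8004)) = Rational(-1799699, 184092)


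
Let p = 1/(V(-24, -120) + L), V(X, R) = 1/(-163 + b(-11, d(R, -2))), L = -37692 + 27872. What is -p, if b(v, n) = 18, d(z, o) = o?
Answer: 145/1423901 ≈ 0.00010183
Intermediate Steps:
L = -9820
V(X, R) = -1/145 (V(X, R) = 1/(-163 + 18) = 1/(-145) = -1/145)
p = -145/1423901 (p = 1/(-1/145 - 9820) = 1/(-1423901/145) = -145/1423901 ≈ -0.00010183)
-p = -1*(-145/1423901) = 145/1423901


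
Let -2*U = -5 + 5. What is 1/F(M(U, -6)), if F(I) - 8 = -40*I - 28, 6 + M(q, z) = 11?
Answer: -1/220 ≈ -0.0045455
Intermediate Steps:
U = 0 (U = -(-5 + 5)/2 = -½*0 = 0)
M(q, z) = 5 (M(q, z) = -6 + 11 = 5)
F(I) = -20 - 40*I (F(I) = 8 + (-40*I - 28) = 8 + (-28 - 40*I) = -20 - 40*I)
1/F(M(U, -6)) = 1/(-20 - 40*5) = 1/(-20 - 200) = 1/(-220) = -1/220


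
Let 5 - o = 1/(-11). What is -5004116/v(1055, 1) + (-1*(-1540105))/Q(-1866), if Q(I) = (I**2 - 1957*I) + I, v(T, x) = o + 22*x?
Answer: -28041021627133/151806564 ≈ -1.8472e+5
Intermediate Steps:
o = 56/11 (o = 5 - 1/(-11) = 5 - 1*(-1/11) = 5 + 1/11 = 56/11 ≈ 5.0909)
v(T, x) = 56/11 + 22*x
Q(I) = I**2 - 1956*I
-5004116/v(1055, 1) + (-1*(-1540105))/Q(-1866) = -5004116/(56/11 + 22*1) + (-1*(-1540105))/((-1866*(-1956 - 1866))) = -5004116/(56/11 + 22) + 1540105/((-1866*(-3822))) = -5004116/298/11 + 1540105/7131852 = -5004116*11/298 + 1540105*(1/7131852) = -27522638/149 + 220015/1018836 = -28041021627133/151806564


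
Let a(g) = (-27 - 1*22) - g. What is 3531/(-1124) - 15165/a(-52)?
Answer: -5685351/1124 ≈ -5058.1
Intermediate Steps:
a(g) = -49 - g (a(g) = (-27 - 22) - g = -49 - g)
3531/(-1124) - 15165/a(-52) = 3531/(-1124) - 15165/(-49 - 1*(-52)) = 3531*(-1/1124) - 15165/(-49 + 52) = -3531/1124 - 15165/3 = -3531/1124 - 15165*⅓ = -3531/1124 - 5055 = -5685351/1124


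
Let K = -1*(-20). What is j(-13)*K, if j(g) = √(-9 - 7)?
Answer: 80*I ≈ 80.0*I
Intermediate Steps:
K = 20
j(g) = 4*I (j(g) = √(-16) = 4*I)
j(-13)*K = (4*I)*20 = 80*I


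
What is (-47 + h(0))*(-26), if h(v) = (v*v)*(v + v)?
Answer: 1222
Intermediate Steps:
h(v) = 2*v³ (h(v) = v²*(2*v) = 2*v³)
(-47 + h(0))*(-26) = (-47 + 2*0³)*(-26) = (-47 + 2*0)*(-26) = (-47 + 0)*(-26) = -47*(-26) = 1222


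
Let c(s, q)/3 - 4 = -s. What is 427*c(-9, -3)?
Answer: 16653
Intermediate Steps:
c(s, q) = 12 - 3*s (c(s, q) = 12 + 3*(-s) = 12 - 3*s)
427*c(-9, -3) = 427*(12 - 3*(-9)) = 427*(12 + 27) = 427*39 = 16653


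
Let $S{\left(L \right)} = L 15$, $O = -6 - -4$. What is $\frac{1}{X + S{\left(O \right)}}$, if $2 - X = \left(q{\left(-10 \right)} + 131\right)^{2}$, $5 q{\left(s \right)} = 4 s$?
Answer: $- \frac{1}{15157} \approx -6.5976 \cdot 10^{-5}$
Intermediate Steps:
$q{\left(s \right)} = \frac{4 s}{5}$
$O = -2$ ($O = -6 + 4 = -2$)
$X = -15127$ ($X = 2 - \left(\frac{4}{5} \left(-10\right) + 131\right)^{2} = 2 - \left(-8 + 131\right)^{2} = 2 - 123^{2} = 2 - 15129 = -15127$)
$S{\left(L \right)} = 15 L$
$\frac{1}{X + S{\left(O \right)}} = \frac{1}{-15127 + 15 \left(-2\right)} = \frac{1}{-15127 - 30} = \frac{1}{-15157} = - \frac{1}{15157}$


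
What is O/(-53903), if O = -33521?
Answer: 33521/53903 ≈ 0.62188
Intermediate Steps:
O/(-53903) = -33521/(-53903) = -33521*(-1/53903) = 33521/53903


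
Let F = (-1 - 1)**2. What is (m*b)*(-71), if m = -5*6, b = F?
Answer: 8520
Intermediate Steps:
F = 4 (F = (-2)**2 = 4)
b = 4
m = -30
(m*b)*(-71) = -30*4*(-71) = -120*(-71) = 8520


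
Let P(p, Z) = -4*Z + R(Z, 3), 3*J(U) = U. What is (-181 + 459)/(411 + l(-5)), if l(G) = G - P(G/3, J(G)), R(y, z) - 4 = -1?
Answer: 834/1189 ≈ 0.70143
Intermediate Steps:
R(y, z) = 3 (R(y, z) = 4 - 1 = 3)
J(U) = U/3
P(p, Z) = 3 - 4*Z (P(p, Z) = -4*Z + 3 = 3 - 4*Z)
l(G) = -3 + 7*G/3 (l(G) = G - (3 - 4*G/3) = G + (-3 + 4*G/3) = -3 + 7*G/3)
(-181 + 459)/(411 + l(-5)) = (-181 + 459)/(411 + (-3 + (7/3)*(-5))) = 278/(411 + (-3 - 35/3)) = 278/(411 - 44/3) = 278/(1189/3) = 278*(3/1189) = 834/1189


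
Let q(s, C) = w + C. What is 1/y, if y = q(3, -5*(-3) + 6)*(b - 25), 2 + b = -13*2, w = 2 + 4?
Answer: -1/1431 ≈ -0.00069881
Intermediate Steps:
w = 6
q(s, C) = 6 + C
b = -28 (b = -2 - 13*2 = -2 - 26 = -28)
y = -1431 (y = (6 + (-5*(-3) + 6))*(-28 - 25) = (6 + (15 + 6))*(-53) = (6 + 21)*(-53) = 27*(-53) = -1431)
1/y = 1/(-1431) = -1/1431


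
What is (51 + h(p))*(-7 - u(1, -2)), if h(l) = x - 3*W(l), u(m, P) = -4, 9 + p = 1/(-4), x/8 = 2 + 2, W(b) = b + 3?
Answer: -1221/4 ≈ -305.25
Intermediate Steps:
W(b) = 3 + b
x = 32 (x = 8*(2 + 2) = 8*4 = 32)
p = -37/4 (p = -9 + 1/(-4) = -9 - ¼ = -37/4 ≈ -9.2500)
h(l) = 23 - 3*l (h(l) = 32 - 3*(3 + l) = 32 + (-9 - 3*l) = 23 - 3*l)
(51 + h(p))*(-7 - u(1, -2)) = (51 + (23 - 3*(-37/4)))*(-7 - 1*(-4)) = (51 + (23 + 111/4))*(-7 + 4) = (51 + 203/4)*(-3) = (407/4)*(-3) = -1221/4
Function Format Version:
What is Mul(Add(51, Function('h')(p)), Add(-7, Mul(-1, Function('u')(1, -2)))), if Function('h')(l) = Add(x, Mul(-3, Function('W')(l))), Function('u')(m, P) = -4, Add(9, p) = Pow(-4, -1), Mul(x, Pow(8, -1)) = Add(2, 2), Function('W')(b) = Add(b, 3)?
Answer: Rational(-1221, 4) ≈ -305.25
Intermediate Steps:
Function('W')(b) = Add(3, b)
x = 32 (x = Mul(8, Add(2, 2)) = Mul(8, 4) = 32)
p = Rational(-37, 4) (p = Add(-9, Pow(-4, -1)) = Add(-9, Rational(-1, 4)) = Rational(-37, 4) ≈ -9.2500)
Function('h')(l) = Add(23, Mul(-3, l)) (Function('h')(l) = Add(32, Mul(-3, Add(3, l))) = Add(32, Add(-9, Mul(-3, l))) = Add(23, Mul(-3, l)))
Mul(Add(51, Function('h')(p)), Add(-7, Mul(-1, Function('u')(1, -2)))) = Mul(Add(51, Add(23, Mul(-3, Rational(-37, 4)))), Add(-7, Mul(-1, -4))) = Mul(Add(51, Add(23, Rational(111, 4))), Add(-7, 4)) = Mul(Add(51, Rational(203, 4)), -3) = Mul(Rational(407, 4), -3) = Rational(-1221, 4)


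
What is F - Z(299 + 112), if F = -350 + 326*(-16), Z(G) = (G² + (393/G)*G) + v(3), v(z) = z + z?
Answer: -174886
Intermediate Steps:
v(z) = 2*z
Z(G) = 399 + G² (Z(G) = (G² + (393/G)*G) + 2*3 = (G² + 393) + 6 = (393 + G²) + 6 = 399 + G²)
F = -5566 (F = -350 - 5216 = -5566)
F - Z(299 + 112) = -5566 - (399 + (299 + 112)²) = -5566 - (399 + 411²) = -5566 - (399 + 168921) = -5566 - 1*169320 = -5566 - 169320 = -174886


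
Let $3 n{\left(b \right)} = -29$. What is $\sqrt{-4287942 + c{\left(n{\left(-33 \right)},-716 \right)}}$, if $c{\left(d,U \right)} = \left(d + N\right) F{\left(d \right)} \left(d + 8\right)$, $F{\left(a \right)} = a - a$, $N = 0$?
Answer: $3 i \sqrt{476438} \approx 2070.7 i$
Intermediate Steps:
$F{\left(a \right)} = 0$
$n{\left(b \right)} = - \frac{29}{3}$ ($n{\left(b \right)} = \frac{1}{3} \left(-29\right) = - \frac{29}{3}$)
$c{\left(d,U \right)} = 0$ ($c{\left(d,U \right)} = \left(d + 0\right) 0 \left(d + 8\right) = d 0 \left(8 + d\right) = 0 \left(8 + d\right) = 0$)
$\sqrt{-4287942 + c{\left(n{\left(-33 \right)},-716 \right)}} = \sqrt{-4287942 + 0} = \sqrt{-4287942} = 3 i \sqrt{476438}$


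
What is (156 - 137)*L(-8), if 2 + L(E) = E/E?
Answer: -19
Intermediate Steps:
L(E) = -1 (L(E) = -2 + E/E = -2 + 1 = -1)
(156 - 137)*L(-8) = (156 - 137)*(-1) = 19*(-1) = -19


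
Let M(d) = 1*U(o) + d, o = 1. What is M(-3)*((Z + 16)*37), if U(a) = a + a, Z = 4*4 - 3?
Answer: -1073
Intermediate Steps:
Z = 13 (Z = 16 - 3 = 13)
U(a) = 2*a
M(d) = 2 + d (M(d) = 1*(2*1) + d = 1*2 + d = 2 + d)
M(-3)*((Z + 16)*37) = (2 - 3)*((13 + 16)*37) = -29*37 = -1*1073 = -1073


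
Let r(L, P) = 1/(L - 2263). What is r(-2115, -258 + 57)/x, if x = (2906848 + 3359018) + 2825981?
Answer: -1/39804106166 ≈ -2.5123e-11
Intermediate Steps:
x = 9091847 (x = 6265866 + 2825981 = 9091847)
r(L, P) = 1/(-2263 + L)
r(-2115, -258 + 57)/x = 1/(-2263 - 2115*9091847) = (1/9091847)/(-4378) = -1/4378*1/9091847 = -1/39804106166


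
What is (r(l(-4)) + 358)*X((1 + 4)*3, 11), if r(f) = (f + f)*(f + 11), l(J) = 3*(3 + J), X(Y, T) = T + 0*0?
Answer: 3410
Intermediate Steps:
X(Y, T) = T (X(Y, T) = T + 0 = T)
l(J) = 9 + 3*J
r(f) = 2*f*(11 + f) (r(f) = (2*f)*(11 + f) = 2*f*(11 + f))
(r(l(-4)) + 358)*X((1 + 4)*3, 11) = (2*(9 + 3*(-4))*(11 + (9 + 3*(-4))) + 358)*11 = (2*(9 - 12)*(11 + (9 - 12)) + 358)*11 = (2*(-3)*(11 - 3) + 358)*11 = (2*(-3)*8 + 358)*11 = (-48 + 358)*11 = 310*11 = 3410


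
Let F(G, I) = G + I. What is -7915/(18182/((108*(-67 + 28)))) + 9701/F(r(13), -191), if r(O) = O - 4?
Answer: 2945564389/1654562 ≈ 1780.3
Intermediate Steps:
r(O) = -4 + O
-7915/(18182/((108*(-67 + 28)))) + 9701/F(r(13), -191) = -7915/(18182/((108*(-67 + 28)))) + 9701/((-4 + 13) - 191) = -7915/(18182/((108*(-39)))) + 9701/(9 - 191) = -7915/(18182/(-4212)) + 9701/(-182) = -7915/(18182*(-1/4212)) + 9701*(-1/182) = -7915/(-9091/2106) - 9701/182 = -7915*(-2106/9091) - 9701/182 = 16668990/9091 - 9701/182 = 2945564389/1654562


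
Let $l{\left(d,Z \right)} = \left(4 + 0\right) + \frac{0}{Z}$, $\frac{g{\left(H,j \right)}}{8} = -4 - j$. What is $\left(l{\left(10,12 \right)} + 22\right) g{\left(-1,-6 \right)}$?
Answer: $416$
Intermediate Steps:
$g{\left(H,j \right)} = -32 - 8 j$ ($g{\left(H,j \right)} = 8 \left(-4 - j\right) = -32 - 8 j$)
$l{\left(d,Z \right)} = 4$ ($l{\left(d,Z \right)} = 4 + 0 = 4$)
$\left(l{\left(10,12 \right)} + 22\right) g{\left(-1,-6 \right)} = \left(4 + 22\right) \left(-32 - -48\right) = 26 \left(-32 + 48\right) = 26 \cdot 16 = 416$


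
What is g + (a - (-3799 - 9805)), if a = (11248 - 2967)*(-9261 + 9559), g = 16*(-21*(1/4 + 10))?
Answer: 2477898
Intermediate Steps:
g = -3444 (g = 16*(-21*(¼ + 10)) = 16*(-21*41/4) = 16*(-861/4) = -3444)
a = 2467738 (a = 8281*298 = 2467738)
g + (a - (-3799 - 9805)) = -3444 + (2467738 - (-3799 - 9805)) = -3444 + (2467738 - 1*(-13604)) = -3444 + (2467738 + 13604) = -3444 + 2481342 = 2477898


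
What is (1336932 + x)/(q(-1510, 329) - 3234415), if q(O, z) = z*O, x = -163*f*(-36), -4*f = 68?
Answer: -412392/1243735 ≈ -0.33158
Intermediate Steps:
f = -17 (f = -1/4*68 = -17)
x = -99756 (x = -163*(-17)*(-36) = 2771*(-36) = -99756)
q(O, z) = O*z
(1336932 + x)/(q(-1510, 329) - 3234415) = (1336932 - 99756)/(-1510*329 - 3234415) = 1237176/(-496790 - 3234415) = 1237176/(-3731205) = 1237176*(-1/3731205) = -412392/1243735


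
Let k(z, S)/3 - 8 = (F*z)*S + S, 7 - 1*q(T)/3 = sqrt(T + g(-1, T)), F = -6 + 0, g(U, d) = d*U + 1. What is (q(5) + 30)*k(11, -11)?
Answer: 104112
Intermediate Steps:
g(U, d) = 1 + U*d (g(U, d) = U*d + 1 = 1 + U*d)
F = -6
q(T) = 18 (q(T) = 21 - 3*sqrt(T + (1 - T)) = 21 - 3*sqrt(1) = 21 - 3*1 = 21 - 3 = 18)
k(z, S) = 24 + 3*S - 18*S*z (k(z, S) = 24 + 3*((-6*z)*S + S) = 24 + 3*(-6*S*z + S) = 24 + 3*(S - 6*S*z) = 24 + (3*S - 18*S*z) = 24 + 3*S - 18*S*z)
(q(5) + 30)*k(11, -11) = (18 + 30)*(24 + 3*(-11) - 18*(-11)*11) = 48*(24 - 33 + 2178) = 48*2169 = 104112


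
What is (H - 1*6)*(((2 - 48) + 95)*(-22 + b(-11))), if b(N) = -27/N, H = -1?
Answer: 73745/11 ≈ 6704.1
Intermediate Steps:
(H - 1*6)*(((2 - 48) + 95)*(-22 + b(-11))) = (-1 - 1*6)*(((2 - 48) + 95)*(-22 - 27/(-11))) = (-1 - 6)*((-46 + 95)*(-22 - 27*(-1/11))) = -343*(-22 + 27/11) = -343*(-215)/11 = -7*(-10535/11) = 73745/11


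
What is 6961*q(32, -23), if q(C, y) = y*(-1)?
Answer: 160103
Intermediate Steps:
q(C, y) = -y
6961*q(32, -23) = 6961*(-1*(-23)) = 6961*23 = 160103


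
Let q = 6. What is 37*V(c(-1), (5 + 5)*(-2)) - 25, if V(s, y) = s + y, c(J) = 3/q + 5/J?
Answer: -1863/2 ≈ -931.50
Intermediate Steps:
c(J) = ½ + 5/J (c(J) = 3/6 + 5/J = 3*(⅙) + 5/J = ½ + 5/J)
37*V(c(-1), (5 + 5)*(-2)) - 25 = 37*((½)*(10 - 1)/(-1) + (5 + 5)*(-2)) - 25 = 37*((½)*(-1)*9 + 10*(-2)) - 25 = 37*(-9/2 - 20) - 25 = 37*(-49/2) - 25 = -1813/2 - 25 = -1863/2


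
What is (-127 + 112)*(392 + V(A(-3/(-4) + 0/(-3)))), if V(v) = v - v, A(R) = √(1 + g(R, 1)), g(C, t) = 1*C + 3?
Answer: -5880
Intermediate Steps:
g(C, t) = 3 + C (g(C, t) = C + 3 = 3 + C)
A(R) = √(4 + R) (A(R) = √(1 + (3 + R)) = √(4 + R))
V(v) = 0
(-127 + 112)*(392 + V(A(-3/(-4) + 0/(-3)))) = (-127 + 112)*(392 + 0) = -15*392 = -5880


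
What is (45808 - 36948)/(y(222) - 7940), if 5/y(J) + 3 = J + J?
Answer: -781452/700307 ≈ -1.1159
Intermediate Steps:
y(J) = 5/(-3 + 2*J) (y(J) = 5/(-3 + (J + J)) = 5/(-3 + 2*J))
(45808 - 36948)/(y(222) - 7940) = (45808 - 36948)/(5/(-3 + 2*222) - 7940) = 8860/(5/(-3 + 444) - 7940) = 8860/(5/441 - 7940) = 8860/(-3501535/441) = 8860*(-441/3501535) = -781452/700307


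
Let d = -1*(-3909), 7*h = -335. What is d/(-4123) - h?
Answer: 193406/4123 ≈ 46.909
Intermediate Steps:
h = -335/7 (h = (⅐)*(-335) = -335/7 ≈ -47.857)
d = 3909
d/(-4123) - h = 3909/(-4123) - 1*(-335/7) = 3909*(-1/4123) + 335/7 = -3909/4123 + 335/7 = 193406/4123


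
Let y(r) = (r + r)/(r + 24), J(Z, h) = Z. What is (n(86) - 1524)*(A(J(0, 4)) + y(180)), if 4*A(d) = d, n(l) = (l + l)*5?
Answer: -19920/17 ≈ -1171.8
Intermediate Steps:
n(l) = 10*l (n(l) = (2*l)*5 = 10*l)
y(r) = 2*r/(24 + r) (y(r) = (2*r)/(24 + r) = 2*r/(24 + r))
A(d) = d/4
(n(86) - 1524)*(A(J(0, 4)) + y(180)) = (10*86 - 1524)*((1/4)*0 + 2*180/(24 + 180)) = (860 - 1524)*(0 + 2*180/204) = -664*(0 + 2*180*(1/204)) = -664*(0 + 30/17) = -664*30/17 = -19920/17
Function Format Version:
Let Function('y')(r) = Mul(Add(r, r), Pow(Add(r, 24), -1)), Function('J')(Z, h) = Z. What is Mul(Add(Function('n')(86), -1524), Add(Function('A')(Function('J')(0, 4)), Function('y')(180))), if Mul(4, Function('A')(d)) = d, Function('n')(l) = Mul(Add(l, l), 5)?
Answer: Rational(-19920, 17) ≈ -1171.8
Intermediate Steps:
Function('n')(l) = Mul(10, l) (Function('n')(l) = Mul(Mul(2, l), 5) = Mul(10, l))
Function('y')(r) = Mul(2, r, Pow(Add(24, r), -1)) (Function('y')(r) = Mul(Mul(2, r), Pow(Add(24, r), -1)) = Mul(2, r, Pow(Add(24, r), -1)))
Function('A')(d) = Mul(Rational(1, 4), d)
Mul(Add(Function('n')(86), -1524), Add(Function('A')(Function('J')(0, 4)), Function('y')(180))) = Mul(Add(Mul(10, 86), -1524), Add(Mul(Rational(1, 4), 0), Mul(2, 180, Pow(Add(24, 180), -1)))) = Mul(Add(860, -1524), Add(0, Mul(2, 180, Pow(204, -1)))) = Mul(-664, Add(0, Mul(2, 180, Rational(1, 204)))) = Mul(-664, Add(0, Rational(30, 17))) = Mul(-664, Rational(30, 17)) = Rational(-19920, 17)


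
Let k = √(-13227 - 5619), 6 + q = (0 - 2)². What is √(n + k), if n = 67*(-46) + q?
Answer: √(-3084 + 3*I*√2094) ≈ 1.2357 + 55.548*I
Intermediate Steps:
q = -2 (q = -6 + (0 - 2)² = -6 + (-2)² = -6 + 4 = -2)
n = -3084 (n = 67*(-46) - 2 = -3082 - 2 = -3084)
k = 3*I*√2094 (k = √(-18846) = 3*I*√2094 ≈ 137.28*I)
√(n + k) = √(-3084 + 3*I*√2094)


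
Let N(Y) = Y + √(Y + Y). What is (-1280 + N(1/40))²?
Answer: 2621337681/1600 - 51199*√5/200 ≈ 1.6378e+6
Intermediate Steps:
N(Y) = Y + √2*√Y (N(Y) = Y + √(2*Y) = Y + √2*√Y)
(-1280 + N(1/40))² = (-1280 + (1/40 + √2*√(1/40)))² = (-1280 + (1/40 + √2*(√10/20)))² = (-1280 + (1/40 + √5/10))² = (-51199/40 + √5/10)²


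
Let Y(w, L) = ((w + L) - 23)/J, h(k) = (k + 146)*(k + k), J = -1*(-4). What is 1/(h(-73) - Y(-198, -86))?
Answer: -4/42325 ≈ -9.4507e-5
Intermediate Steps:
J = 4
h(k) = 2*k*(146 + k) (h(k) = (146 + k)*(2*k) = 2*k*(146 + k))
Y(w, L) = -23/4 + L/4 + w/4 (Y(w, L) = ((w + L) - 23)/4 = ((L + w) - 23)*(¼) = (-23 + L + w)*(¼) = -23/4 + L/4 + w/4)
1/(h(-73) - Y(-198, -86)) = 1/(2*(-73)*(146 - 73) - (-23/4 + (¼)*(-86) + (¼)*(-198))) = 1/(2*(-73)*73 - (-23/4 - 43/2 - 99/2)) = 1/(-10658 - 1*(-307/4)) = 1/(-10658 + 307/4) = 1/(-42325/4) = -4/42325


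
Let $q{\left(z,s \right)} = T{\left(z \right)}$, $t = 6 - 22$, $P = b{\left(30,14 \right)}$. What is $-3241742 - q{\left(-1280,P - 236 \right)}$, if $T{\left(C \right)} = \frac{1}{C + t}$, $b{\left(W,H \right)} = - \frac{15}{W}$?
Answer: $- \frac{4201297631}{1296} \approx -3.2417 \cdot 10^{6}$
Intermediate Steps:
$P = - \frac{1}{2}$ ($P = - \frac{15}{30} = \left(-15\right) \frac{1}{30} = - \frac{1}{2} \approx -0.5$)
$t = -16$ ($t = 6 - 22 = -16$)
$T{\left(C \right)} = \frac{1}{-16 + C}$ ($T{\left(C \right)} = \frac{1}{C - 16} = \frac{1}{-16 + C}$)
$q{\left(z,s \right)} = \frac{1}{-16 + z}$
$-3241742 - q{\left(-1280,P - 236 \right)} = -3241742 - \frac{1}{-16 - 1280} = -3241742 - \frac{1}{-1296} = -3241742 - - \frac{1}{1296} = -3241742 + \frac{1}{1296} = - \frac{4201297631}{1296}$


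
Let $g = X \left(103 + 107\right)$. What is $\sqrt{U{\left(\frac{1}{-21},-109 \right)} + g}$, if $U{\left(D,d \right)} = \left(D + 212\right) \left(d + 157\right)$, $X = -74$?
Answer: $\frac{2 i \sqrt{65737}}{7} \approx 73.255 i$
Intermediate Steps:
$U{\left(D,d \right)} = \left(157 + d\right) \left(212 + D\right)$ ($U{\left(D,d \right)} = \left(212 + D\right) \left(157 + d\right) = \left(157 + d\right) \left(212 + D\right)$)
$g = -15540$ ($g = - 74 \left(103 + 107\right) = \left(-74\right) 210 = -15540$)
$\sqrt{U{\left(\frac{1}{-21},-109 \right)} + g} = \sqrt{\left(33284 + \frac{157}{-21} + 212 \left(-109\right) + \frac{1}{-21} \left(-109\right)\right) - 15540} = \sqrt{\left(33284 + 157 \left(- \frac{1}{21}\right) - 23108 - - \frac{109}{21}\right) - 15540} = \sqrt{\left(33284 - \frac{157}{21} - 23108 + \frac{109}{21}\right) - 15540} = \sqrt{\frac{71216}{7} - 15540} = \sqrt{- \frac{37564}{7}} = \frac{2 i \sqrt{65737}}{7}$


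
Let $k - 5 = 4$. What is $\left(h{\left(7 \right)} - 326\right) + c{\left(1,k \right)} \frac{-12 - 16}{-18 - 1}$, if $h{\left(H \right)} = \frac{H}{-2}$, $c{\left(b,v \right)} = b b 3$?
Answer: $- \frac{12353}{38} \approx -325.08$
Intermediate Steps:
$k = 9$ ($k = 5 + 4 = 9$)
$c{\left(b,v \right)} = 3 b^{2}$ ($c{\left(b,v \right)} = b^{2} \cdot 3 = 3 b^{2}$)
$h{\left(H \right)} = - \frac{H}{2}$ ($h{\left(H \right)} = H \left(- \frac{1}{2}\right) = - \frac{H}{2}$)
$\left(h{\left(7 \right)} - 326\right) + c{\left(1,k \right)} \frac{-12 - 16}{-18 - 1} = \left(\left(- \frac{1}{2}\right) 7 - 326\right) + 3 \cdot 1^{2} \frac{-12 - 16}{-18 - 1} = \left(- \frac{7}{2} - 326\right) + 3 \cdot 1 \left(- \frac{28}{-19}\right) = - \frac{659}{2} + 3 \left(\left(-28\right) \left(- \frac{1}{19}\right)\right) = - \frac{659}{2} + 3 \cdot \frac{28}{19} = - \frac{659}{2} + \frac{84}{19} = - \frac{12353}{38}$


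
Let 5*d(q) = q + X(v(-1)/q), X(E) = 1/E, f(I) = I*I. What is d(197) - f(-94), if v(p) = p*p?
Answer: -43786/5 ≈ -8757.2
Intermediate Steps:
v(p) = p**2
f(I) = I**2
d(q) = 2*q/5 (d(q) = (q + 1/((-1)**2/q))/5 = (q + 1/(1/q))/5 = (q + q)/5 = (2*q)/5 = 2*q/5)
d(197) - f(-94) = (2/5)*197 - 1*(-94)**2 = 394/5 - 1*8836 = 394/5 - 8836 = -43786/5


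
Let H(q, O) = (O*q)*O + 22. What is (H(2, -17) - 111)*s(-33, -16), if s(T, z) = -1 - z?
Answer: 7335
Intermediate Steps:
H(q, O) = 22 + q*O² (H(q, O) = q*O² + 22 = 22 + q*O²)
(H(2, -17) - 111)*s(-33, -16) = ((22 + 2*(-17)²) - 111)*(-1 - 1*(-16)) = ((22 + 2*289) - 111)*(-1 + 16) = ((22 + 578) - 111)*15 = (600 - 111)*15 = 489*15 = 7335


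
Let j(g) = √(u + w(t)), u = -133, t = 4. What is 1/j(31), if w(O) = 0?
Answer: -I*√133/133 ≈ -0.086711*I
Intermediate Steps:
j(g) = I*√133 (j(g) = √(-133 + 0) = √(-133) = I*√133)
1/j(31) = 1/(I*√133) = -I*√133/133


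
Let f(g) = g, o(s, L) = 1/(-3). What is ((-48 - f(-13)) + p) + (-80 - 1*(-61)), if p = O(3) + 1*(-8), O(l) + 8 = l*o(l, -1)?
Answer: -71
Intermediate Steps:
o(s, L) = -1/3
O(l) = -8 - l/3 (O(l) = -8 + l*(-1/3) = -8 - l/3)
p = -17 (p = (-8 - 1/3*3) + 1*(-8) = (-8 - 1) - 8 = -9 - 8 = -17)
((-48 - f(-13)) + p) + (-80 - 1*(-61)) = ((-48 - 1*(-13)) - 17) + (-80 - 1*(-61)) = ((-48 + 13) - 17) + (-80 + 61) = (-35 - 17) - 19 = -52 - 19 = -71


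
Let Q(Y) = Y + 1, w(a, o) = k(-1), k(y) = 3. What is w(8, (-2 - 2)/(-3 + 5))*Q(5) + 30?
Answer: 48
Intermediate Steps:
w(a, o) = 3
Q(Y) = 1 + Y
w(8, (-2 - 2)/(-3 + 5))*Q(5) + 30 = 3*(1 + 5) + 30 = 3*6 + 30 = 18 + 30 = 48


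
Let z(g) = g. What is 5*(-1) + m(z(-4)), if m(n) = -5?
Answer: -10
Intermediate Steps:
5*(-1) + m(z(-4)) = 5*(-1) - 5 = -5 - 5 = -10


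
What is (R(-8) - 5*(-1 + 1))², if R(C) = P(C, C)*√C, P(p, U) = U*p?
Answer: -32768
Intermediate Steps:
R(C) = C^(5/2) (R(C) = (C*C)*√C = C²*√C = C^(5/2))
(R(-8) - 5*(-1 + 1))² = ((-8)^(5/2) - 5*(-1 + 1))² = (128*I*√2 - 5*0)² = (128*I*√2 + 0)² = (128*I*√2)² = -32768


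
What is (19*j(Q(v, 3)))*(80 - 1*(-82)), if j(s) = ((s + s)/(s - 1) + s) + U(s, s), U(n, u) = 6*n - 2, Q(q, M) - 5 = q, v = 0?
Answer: 109269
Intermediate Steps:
Q(q, M) = 5 + q
U(n, u) = -2 + 6*n
j(s) = -2 + 7*s + 2*s/(-1 + s) (j(s) = ((s + s)/(s - 1) + s) + (-2 + 6*s) = ((2*s)/(-1 + s) + s) + (-2 + 6*s) = (2*s/(-1 + s) + s) + (-2 + 6*s) = (s + 2*s/(-1 + s)) + (-2 + 6*s) = -2 + 7*s + 2*s/(-1 + s))
(19*j(Q(v, 3)))*(80 - 1*(-82)) = (19*((2 - 7*(5 + 0) + 7*(5 + 0)**2)/(-1 + (5 + 0))))*(80 - 1*(-82)) = (19*((2 - 7*5 + 7*5**2)/(-1 + 5)))*(80 + 82) = (19*((2 - 35 + 7*25)/4))*162 = (19*((2 - 35 + 175)/4))*162 = (19*((1/4)*142))*162 = (19*(71/2))*162 = (1349/2)*162 = 109269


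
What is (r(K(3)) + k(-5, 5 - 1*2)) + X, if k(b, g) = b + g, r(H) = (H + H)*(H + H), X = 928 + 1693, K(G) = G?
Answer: 2655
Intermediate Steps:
X = 2621
r(H) = 4*H² (r(H) = (2*H)*(2*H) = 4*H²)
(r(K(3)) + k(-5, 5 - 1*2)) + X = (4*3² + (-5 + (5 - 1*2))) + 2621 = (4*9 + (-5 + (5 - 2))) + 2621 = (36 + (-5 + 3)) + 2621 = (36 - 2) + 2621 = 34 + 2621 = 2655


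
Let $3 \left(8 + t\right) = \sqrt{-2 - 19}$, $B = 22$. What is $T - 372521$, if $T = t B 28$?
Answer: $-377449 + \frac{616 i \sqrt{21}}{3} \approx -3.7745 \cdot 10^{5} + 940.96 i$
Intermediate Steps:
$t = -8 + \frac{i \sqrt{21}}{3}$ ($t = -8 + \frac{\sqrt{-2 - 19}}{3} = -8 + \frac{\sqrt{-21}}{3} = -8 + \frac{i \sqrt{21}}{3} \approx -8.0 + 1.5275 i$)
$T = -4928 + \frac{616 i \sqrt{21}}{3}$ ($T = \left(-8 + \frac{i \sqrt{21}}{3}\right) 22 \cdot 28 = \left(-176 + \frac{22 i \sqrt{21}}{3}\right) 28 = -4928 + \frac{616 i \sqrt{21}}{3} \approx -4928.0 + 940.96 i$)
$T - 372521 = \left(-4928 + \frac{616 i \sqrt{21}}{3}\right) - 372521 = -377449 + \frac{616 i \sqrt{21}}{3}$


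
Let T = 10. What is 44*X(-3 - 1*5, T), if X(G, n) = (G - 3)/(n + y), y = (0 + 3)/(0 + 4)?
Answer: -1936/43 ≈ -45.023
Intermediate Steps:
y = ¾ (y = 3/4 = 3*(¼) = ¾ ≈ 0.75000)
X(G, n) = (-3 + G)/(¾ + n) (X(G, n) = (G - 3)/(n + ¾) = (-3 + G)/(¾ + n))
44*X(-3 - 1*5, T) = 44*(4*(-3 + (-3 - 1*5))/(3 + 4*10)) = 44*(4*(-3 + (-3 - 5))/(3 + 40)) = 44*(4*(-3 - 8)/43) = 44*(4*(1/43)*(-11)) = 44*(-44/43) = -1936/43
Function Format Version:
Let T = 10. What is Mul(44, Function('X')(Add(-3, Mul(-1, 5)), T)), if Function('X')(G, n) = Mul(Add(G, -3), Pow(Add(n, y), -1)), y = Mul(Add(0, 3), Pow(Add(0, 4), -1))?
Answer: Rational(-1936, 43) ≈ -45.023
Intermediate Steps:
y = Rational(3, 4) (y = Mul(3, Pow(4, -1)) = Mul(3, Rational(1, 4)) = Rational(3, 4) ≈ 0.75000)
Function('X')(G, n) = Mul(Pow(Add(Rational(3, 4), n), -1), Add(-3, G)) (Function('X')(G, n) = Mul(Add(G, -3), Pow(Add(n, Rational(3, 4)), -1)) = Mul(Add(-3, G), Pow(Add(Rational(3, 4), n), -1)) = Mul(Pow(Add(Rational(3, 4), n), -1), Add(-3, G)))
Mul(44, Function('X')(Add(-3, Mul(-1, 5)), T)) = Mul(44, Mul(4, Pow(Add(3, Mul(4, 10)), -1), Add(-3, Add(-3, Mul(-1, 5))))) = Mul(44, Mul(4, Pow(Add(3, 40), -1), Add(-3, Add(-3, -5)))) = Mul(44, Mul(4, Pow(43, -1), Add(-3, -8))) = Mul(44, Mul(4, Rational(1, 43), -11)) = Mul(44, Rational(-44, 43)) = Rational(-1936, 43)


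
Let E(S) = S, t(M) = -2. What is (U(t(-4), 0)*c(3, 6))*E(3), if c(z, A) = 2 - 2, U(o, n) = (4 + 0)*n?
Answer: 0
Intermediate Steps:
U(o, n) = 4*n
c(z, A) = 0
(U(t(-4), 0)*c(3, 6))*E(3) = ((4*0)*0)*3 = (0*0)*3 = 0*3 = 0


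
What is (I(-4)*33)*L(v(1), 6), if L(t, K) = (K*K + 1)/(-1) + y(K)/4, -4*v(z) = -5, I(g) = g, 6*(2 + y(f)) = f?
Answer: 4917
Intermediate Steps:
y(f) = -2 + f/6
v(z) = 5/4 (v(z) = -¼*(-5) = 5/4)
L(t, K) = -3/2 - K² + K/24 (L(t, K) = (K*K + 1)/(-1) + (-2 + K/6)/4 = (K² + 1)*(-1) + (-2 + K/6)*(¼) = (1 + K²)*(-1) + (-½ + K/24) = (-1 - K²) + (-½ + K/24) = -3/2 - K² + K/24)
(I(-4)*33)*L(v(1), 6) = (-4*33)*(-3/2 - 1*6² + (1/24)*6) = -132*(-3/2 - 1*36 + ¼) = -132*(-3/2 - 36 + ¼) = -132*(-149/4) = 4917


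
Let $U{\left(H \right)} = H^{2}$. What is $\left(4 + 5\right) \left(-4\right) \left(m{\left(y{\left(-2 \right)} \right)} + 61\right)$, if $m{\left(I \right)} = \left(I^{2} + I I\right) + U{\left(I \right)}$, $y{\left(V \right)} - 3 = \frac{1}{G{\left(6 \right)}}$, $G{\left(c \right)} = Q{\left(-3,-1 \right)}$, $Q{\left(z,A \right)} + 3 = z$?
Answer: $-3063$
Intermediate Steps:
$Q{\left(z,A \right)} = -3 + z$
$G{\left(c \right)} = -6$ ($G{\left(c \right)} = -3 - 3 = -6$)
$y{\left(V \right)} = \frac{17}{6}$ ($y{\left(V \right)} = 3 + \frac{1}{-6} = 3 - \frac{1}{6} = \frac{17}{6}$)
$m{\left(I \right)} = 3 I^{2}$ ($m{\left(I \right)} = \left(I^{2} + I I\right) + I^{2} = \left(I^{2} + I^{2}\right) + I^{2} = 2 I^{2} + I^{2} = 3 I^{2}$)
$\left(4 + 5\right) \left(-4\right) \left(m{\left(y{\left(-2 \right)} \right)} + 61\right) = \left(4 + 5\right) \left(-4\right) \left(3 \left(\frac{17}{6}\right)^{2} + 61\right) = 9 \left(-4\right) \left(3 \cdot \frac{289}{36} + 61\right) = - 36 \left(\frac{289}{12} + 61\right) = \left(-36\right) \frac{1021}{12} = -3063$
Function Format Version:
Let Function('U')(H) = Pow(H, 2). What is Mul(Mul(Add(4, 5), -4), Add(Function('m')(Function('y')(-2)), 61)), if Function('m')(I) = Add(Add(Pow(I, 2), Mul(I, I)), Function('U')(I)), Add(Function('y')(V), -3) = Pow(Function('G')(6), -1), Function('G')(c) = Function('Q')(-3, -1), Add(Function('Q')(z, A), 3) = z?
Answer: -3063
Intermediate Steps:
Function('Q')(z, A) = Add(-3, z)
Function('G')(c) = -6 (Function('G')(c) = Add(-3, -3) = -6)
Function('y')(V) = Rational(17, 6) (Function('y')(V) = Add(3, Pow(-6, -1)) = Add(3, Rational(-1, 6)) = Rational(17, 6))
Function('m')(I) = Mul(3, Pow(I, 2)) (Function('m')(I) = Add(Add(Pow(I, 2), Mul(I, I)), Pow(I, 2)) = Add(Add(Pow(I, 2), Pow(I, 2)), Pow(I, 2)) = Add(Mul(2, Pow(I, 2)), Pow(I, 2)) = Mul(3, Pow(I, 2)))
Mul(Mul(Add(4, 5), -4), Add(Function('m')(Function('y')(-2)), 61)) = Mul(Mul(Add(4, 5), -4), Add(Mul(3, Pow(Rational(17, 6), 2)), 61)) = Mul(Mul(9, -4), Add(Mul(3, Rational(289, 36)), 61)) = Mul(-36, Add(Rational(289, 12), 61)) = Mul(-36, Rational(1021, 12)) = -3063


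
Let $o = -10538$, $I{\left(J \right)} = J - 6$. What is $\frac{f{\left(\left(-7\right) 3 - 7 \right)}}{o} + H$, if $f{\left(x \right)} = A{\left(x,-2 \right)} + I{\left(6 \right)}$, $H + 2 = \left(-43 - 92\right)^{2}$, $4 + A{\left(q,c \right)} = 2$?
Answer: $\frac{96016988}{5269} \approx 18223.0$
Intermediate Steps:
$A{\left(q,c \right)} = -2$ ($A{\left(q,c \right)} = -4 + 2 = -2$)
$I{\left(J \right)} = -6 + J$ ($I{\left(J \right)} = J - 6 = -6 + J$)
$H = 18223$ ($H = -2 + \left(-43 - 92\right)^{2} = -2 + \left(-135\right)^{2} = -2 + 18225 = 18223$)
$f{\left(x \right)} = -2$ ($f{\left(x \right)} = -2 + \left(-6 + 6\right) = -2 + 0 = -2$)
$\frac{f{\left(\left(-7\right) 3 - 7 \right)}}{o} + H = - \frac{2}{-10538} + 18223 = \left(-2\right) \left(- \frac{1}{10538}\right) + 18223 = \frac{1}{5269} + 18223 = \frac{96016988}{5269}$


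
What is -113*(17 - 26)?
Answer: 1017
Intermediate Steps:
-113*(17 - 26) = -113*(-9) = 1017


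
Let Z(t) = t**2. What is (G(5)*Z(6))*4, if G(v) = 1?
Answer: 144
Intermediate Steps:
(G(5)*Z(6))*4 = (1*6**2)*4 = (1*36)*4 = 36*4 = 144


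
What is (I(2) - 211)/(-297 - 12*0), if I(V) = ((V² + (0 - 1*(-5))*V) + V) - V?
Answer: 197/297 ≈ 0.66330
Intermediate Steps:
I(V) = V² + 5*V (I(V) = ((V² + (0 + 5)*V) + V) - V = ((V² + 5*V) + V) - V = (V² + 6*V) - V = V² + 5*V)
(I(2) - 211)/(-297 - 12*0) = (2*(5 + 2) - 211)/(-297 - 12*0) = (2*7 - 211)/(-297 - 1*0) = (14 - 211)/(-297 + 0) = -197/(-297) = -197*(-1/297) = 197/297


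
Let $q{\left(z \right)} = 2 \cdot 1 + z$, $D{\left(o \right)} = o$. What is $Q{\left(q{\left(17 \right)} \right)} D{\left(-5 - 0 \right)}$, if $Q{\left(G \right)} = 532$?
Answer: $-2660$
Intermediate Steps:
$q{\left(z \right)} = 2 + z$
$Q{\left(q{\left(17 \right)} \right)} D{\left(-5 - 0 \right)} = 532 \left(-5 - 0\right) = 532 \left(-5 + 0\right) = 532 \left(-5\right) = -2660$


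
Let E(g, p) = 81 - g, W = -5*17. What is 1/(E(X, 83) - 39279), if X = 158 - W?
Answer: -1/39441 ≈ -2.5354e-5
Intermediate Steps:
W = -85
X = 243 (X = 158 - 1*(-85) = 158 + 85 = 243)
1/(E(X, 83) - 39279) = 1/((81 - 1*243) - 39279) = 1/((81 - 243) - 39279) = 1/(-162 - 39279) = 1/(-39441) = -1/39441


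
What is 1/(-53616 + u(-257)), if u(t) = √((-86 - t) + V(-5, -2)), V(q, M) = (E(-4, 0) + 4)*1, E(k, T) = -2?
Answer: -53616/2874675283 - √173/2874675283 ≈ -1.8656e-5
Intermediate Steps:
V(q, M) = 2 (V(q, M) = (-2 + 4)*1 = 2*1 = 2)
u(t) = √(-84 - t) (u(t) = √((-86 - t) + 2) = √(-84 - t))
1/(-53616 + u(-257)) = 1/(-53616 + √(-84 - 1*(-257))) = 1/(-53616 + √(-84 + 257)) = 1/(-53616 + √173)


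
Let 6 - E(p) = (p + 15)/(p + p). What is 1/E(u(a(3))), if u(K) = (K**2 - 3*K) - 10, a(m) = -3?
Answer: 16/73 ≈ 0.21918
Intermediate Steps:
u(K) = -10 + K**2 - 3*K
E(p) = 6 - (15 + p)/(2*p) (E(p) = 6 - (p + 15)/(p + p) = 6 - (15 + p)/(2*p))
1/E(u(a(3))) = 1/((-15 + 11*(-10 + (-3)**2 - 3*(-3)))/(2*(-10 + (-3)**2 - 3*(-3)))) = 1/((-15 + 11*(-10 + 9 + 9))/(2*(-10 + 9 + 9))) = 1/((1/2)*(-15 + 11*8)/8) = 1/((1/2)*(1/8)*(-15 + 88)) = 1/((1/2)*(1/8)*73) = 1/(73/16) = 16/73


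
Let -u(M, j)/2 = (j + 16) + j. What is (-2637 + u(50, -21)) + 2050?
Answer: -535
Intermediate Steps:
u(M, j) = -32 - 4*j (u(M, j) = -2*((j + 16) + j) = -2*((16 + j) + j) = -2*(16 + 2*j) = -32 - 4*j)
(-2637 + u(50, -21)) + 2050 = (-2637 + (-32 - 4*(-21))) + 2050 = (-2637 + (-32 + 84)) + 2050 = (-2637 + 52) + 2050 = -2585 + 2050 = -535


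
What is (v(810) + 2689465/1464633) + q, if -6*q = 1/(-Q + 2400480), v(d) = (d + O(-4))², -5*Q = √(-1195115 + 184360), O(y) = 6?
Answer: 28098072032020922613356063/42198304955494241583 + I*√1010755/172869128124906 ≈ 6.6586e+5 + 5.8157e-12*I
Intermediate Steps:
Q = -I*√1010755/5 (Q = -√(-1195115 + 184360)/5 = -I*√1010755/5 ≈ -201.07*I)
v(d) = (6 + d)² (v(d) = (d + 6)² = (6 + d)²)
q = -1/(6*(2400480 + I*√1010755/5)) (q = -1/(6*(-(-1)*I*√1010755/5 + 2400480)) = -1/(6*(I*√1010755/5 + 2400480)) = -1/(6*(2400480 + I*√1010755/5)) ≈ -6.9431e-8 + 5.8157e-12*I)
(v(810) + 2689465/1464633) + q = ((6 + 810)² + 2689465/1464633) + (-2000400/28811521354151 + I*√1010755/172869128124906) = (816² + 2689465*(1/1464633)) + (-2000400/28811521354151 + I*√1010755/172869128124906) = (665856 + 2689465/1464633) + (-2000400/28811521354151 + I*√1010755/172869128124906) = 975237360313/1464633 + (-2000400/28811521354151 + I*√1010755/172869128124906) = 28098072032020922613356063/42198304955494241583 + I*√1010755/172869128124906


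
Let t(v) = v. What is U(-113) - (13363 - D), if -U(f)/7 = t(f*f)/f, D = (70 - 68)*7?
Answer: -12558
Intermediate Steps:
D = 14 (D = 2*7 = 14)
U(f) = -7*f (U(f) = -7*f*f/f = -7*f**2/f = -7*f)
U(-113) - (13363 - D) = -7*(-113) - (13363 - 1*14) = 791 - (13363 - 14) = 791 - 1*13349 = 791 - 13349 = -12558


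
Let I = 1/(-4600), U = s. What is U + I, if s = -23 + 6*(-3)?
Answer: -188601/4600 ≈ -41.000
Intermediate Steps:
s = -41 (s = -23 - 18 = -41)
U = -41
I = -1/4600 ≈ -0.00021739
U + I = -41 - 1/4600 = -188601/4600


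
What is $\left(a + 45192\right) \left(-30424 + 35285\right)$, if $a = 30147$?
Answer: $366222879$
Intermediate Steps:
$\left(a + 45192\right) \left(-30424 + 35285\right) = \left(30147 + 45192\right) \left(-30424 + 35285\right) = 75339 \cdot 4861 = 366222879$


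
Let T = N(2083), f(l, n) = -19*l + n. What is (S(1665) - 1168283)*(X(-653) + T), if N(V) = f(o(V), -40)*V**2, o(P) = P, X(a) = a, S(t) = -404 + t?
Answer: 200603806778577652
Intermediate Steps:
f(l, n) = n - 19*l
N(V) = V**2*(-40 - 19*V) (N(V) = (-40 - 19*V)*V**2 = V**2*(-40 - 19*V))
T = -171893765513 (T = 2083**2*(-40 - 19*2083) = 4338889*(-40 - 39577) = 4338889*(-39617) = -171893765513)
(S(1665) - 1168283)*(X(-653) + T) = ((-404 + 1665) - 1168283)*(-653 - 171893765513) = (1261 - 1168283)*(-171893766166) = -1167022*(-171893766166) = 200603806778577652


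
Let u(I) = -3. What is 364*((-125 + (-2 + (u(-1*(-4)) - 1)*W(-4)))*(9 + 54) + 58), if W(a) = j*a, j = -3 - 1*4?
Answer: -5459636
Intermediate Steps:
j = -7 (j = -3 - 4 = -7)
W(a) = -7*a
364*((-125 + (-2 + (u(-1*(-4)) - 1)*W(-4)))*(9 + 54) + 58) = 364*((-125 + (-2 + (-3 - 1)*(-7*(-4))))*(9 + 54) + 58) = 364*((-125 + (-2 - 4*28))*63 + 58) = 364*((-125 + (-2 - 112))*63 + 58) = 364*((-125 - 114)*63 + 58) = 364*(-239*63 + 58) = 364*(-15057 + 58) = 364*(-14999) = -5459636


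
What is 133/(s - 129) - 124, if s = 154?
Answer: -2967/25 ≈ -118.68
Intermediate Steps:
133/(s - 129) - 124 = 133/(154 - 129) - 124 = 133/25 - 124 = -2967/25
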